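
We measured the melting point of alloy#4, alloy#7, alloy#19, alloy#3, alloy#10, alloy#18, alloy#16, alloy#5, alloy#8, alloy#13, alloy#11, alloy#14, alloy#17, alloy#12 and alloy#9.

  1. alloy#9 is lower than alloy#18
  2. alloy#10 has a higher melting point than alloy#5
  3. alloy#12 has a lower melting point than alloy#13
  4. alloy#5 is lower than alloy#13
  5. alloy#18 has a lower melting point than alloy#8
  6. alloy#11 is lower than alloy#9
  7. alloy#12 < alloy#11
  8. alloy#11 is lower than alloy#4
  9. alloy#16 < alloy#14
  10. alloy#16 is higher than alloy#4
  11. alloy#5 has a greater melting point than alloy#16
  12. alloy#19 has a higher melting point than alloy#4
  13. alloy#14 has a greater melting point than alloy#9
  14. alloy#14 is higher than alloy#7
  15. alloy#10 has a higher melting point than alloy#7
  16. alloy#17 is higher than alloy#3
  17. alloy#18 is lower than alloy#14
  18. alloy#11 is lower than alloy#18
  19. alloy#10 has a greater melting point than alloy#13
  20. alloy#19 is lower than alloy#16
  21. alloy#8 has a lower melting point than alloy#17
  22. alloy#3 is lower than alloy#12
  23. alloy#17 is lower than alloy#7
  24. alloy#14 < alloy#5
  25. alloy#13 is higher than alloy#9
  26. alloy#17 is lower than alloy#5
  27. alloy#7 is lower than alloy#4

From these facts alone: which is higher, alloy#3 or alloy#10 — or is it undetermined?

alloy#10

alloy#3 < alloy#12 and alloy#12 < alloy#11 give alloy#3 < alloy#11.
With alloy#11 < alloy#9: alloy#3 < alloy#12 < alloy#11 < alloy#9.
Then alloy#9 < alloy#18 extends the chain to alloy#18.
With alloy#18 < alloy#8: alloy#3 < alloy#12 < alloy#11 < alloy#9 < alloy#18 < alloy#8.
Then alloy#8 < alloy#17 extends the chain to alloy#17.
Then alloy#17 < alloy#7 extends the chain to alloy#7.
Then alloy#7 < alloy#4 extends the chain to alloy#4.
With alloy#4 < alloy#19: alloy#3 < alloy#12 < alloy#11 < alloy#9 < alloy#18 < alloy#8 < alloy#17 < alloy#7 < alloy#4 < alloy#19.
With alloy#19 < alloy#16: alloy#3 < alloy#12 < alloy#11 < alloy#9 < alloy#18 < alloy#8 < alloy#17 < alloy#7 < alloy#4 < alloy#19 < alloy#16.
With alloy#16 < alloy#14: alloy#3 < alloy#12 < alloy#11 < alloy#9 < alloy#18 < alloy#8 < alloy#17 < alloy#7 < alloy#4 < alloy#19 < alloy#16 < alloy#14.
Then alloy#14 < alloy#5 extends the chain to alloy#5.
Then alloy#5 < alloy#13 extends the chain to alloy#13.
With alloy#13 < alloy#10: alloy#3 < alloy#12 < alloy#11 < alloy#9 < alloy#18 < alloy#8 < alloy#17 < alloy#7 < alloy#4 < alloy#19 < alloy#16 < alloy#14 < alloy#5 < alloy#13 < alloy#10.
So alloy#10 is higher.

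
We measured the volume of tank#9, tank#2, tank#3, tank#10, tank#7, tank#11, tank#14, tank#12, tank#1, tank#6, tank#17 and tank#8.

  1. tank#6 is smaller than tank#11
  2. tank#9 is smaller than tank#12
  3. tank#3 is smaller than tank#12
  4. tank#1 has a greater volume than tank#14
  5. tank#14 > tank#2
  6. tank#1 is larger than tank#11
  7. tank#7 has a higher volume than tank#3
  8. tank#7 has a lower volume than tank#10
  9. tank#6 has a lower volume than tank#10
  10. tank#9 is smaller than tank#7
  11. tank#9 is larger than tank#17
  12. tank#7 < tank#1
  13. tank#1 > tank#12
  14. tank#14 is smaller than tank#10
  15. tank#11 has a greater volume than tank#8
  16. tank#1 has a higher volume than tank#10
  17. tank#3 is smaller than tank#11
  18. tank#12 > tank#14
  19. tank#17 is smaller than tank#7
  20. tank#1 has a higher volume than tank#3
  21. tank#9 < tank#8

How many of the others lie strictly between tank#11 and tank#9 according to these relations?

The relations place tank#9 below tank#11. An element lies strictly between them when it is forced above tank#9 and also forced below tank#11.
Above tank#9: {tank#12, tank#7, tank#8, tank#10, tank#1}. Below tank#11: {tank#17, tank#3, tank#6, tank#8}.
Intersection: {tank#8} — 1.

1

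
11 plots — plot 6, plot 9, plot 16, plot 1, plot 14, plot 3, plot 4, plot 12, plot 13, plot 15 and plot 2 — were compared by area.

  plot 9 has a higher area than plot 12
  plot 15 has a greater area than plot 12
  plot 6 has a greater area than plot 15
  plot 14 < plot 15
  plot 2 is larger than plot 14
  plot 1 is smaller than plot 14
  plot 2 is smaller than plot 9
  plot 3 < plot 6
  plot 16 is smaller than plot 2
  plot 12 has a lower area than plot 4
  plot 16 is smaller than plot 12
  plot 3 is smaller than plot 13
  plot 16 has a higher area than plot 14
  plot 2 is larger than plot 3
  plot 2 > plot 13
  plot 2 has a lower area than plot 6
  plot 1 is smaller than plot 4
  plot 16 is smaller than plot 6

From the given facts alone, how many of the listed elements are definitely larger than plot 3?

Directly above plot 3: plot 13, plot 2, plot 6.
One step further: plot 9 (4 so far).
Nothing else is reachable above plot 3; 4 in all.

4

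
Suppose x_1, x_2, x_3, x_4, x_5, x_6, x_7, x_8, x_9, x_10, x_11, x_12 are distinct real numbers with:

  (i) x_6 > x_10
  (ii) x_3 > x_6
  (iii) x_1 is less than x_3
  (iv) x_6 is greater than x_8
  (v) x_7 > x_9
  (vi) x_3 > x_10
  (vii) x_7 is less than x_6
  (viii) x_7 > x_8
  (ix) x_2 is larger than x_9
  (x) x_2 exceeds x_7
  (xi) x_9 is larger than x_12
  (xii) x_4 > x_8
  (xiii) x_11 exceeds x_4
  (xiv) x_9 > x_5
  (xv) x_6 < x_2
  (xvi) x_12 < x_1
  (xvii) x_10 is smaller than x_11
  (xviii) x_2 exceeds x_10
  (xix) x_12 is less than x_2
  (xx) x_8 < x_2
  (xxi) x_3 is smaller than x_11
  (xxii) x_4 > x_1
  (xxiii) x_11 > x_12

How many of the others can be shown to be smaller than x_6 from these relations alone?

6

Directly below x_6: x_10, x_8, x_7.
One step further: x_9 (4 so far).
One step further: x_5, x_12 (6 so far).
No other element is forced below x_6 by the given relations, so the count is 6.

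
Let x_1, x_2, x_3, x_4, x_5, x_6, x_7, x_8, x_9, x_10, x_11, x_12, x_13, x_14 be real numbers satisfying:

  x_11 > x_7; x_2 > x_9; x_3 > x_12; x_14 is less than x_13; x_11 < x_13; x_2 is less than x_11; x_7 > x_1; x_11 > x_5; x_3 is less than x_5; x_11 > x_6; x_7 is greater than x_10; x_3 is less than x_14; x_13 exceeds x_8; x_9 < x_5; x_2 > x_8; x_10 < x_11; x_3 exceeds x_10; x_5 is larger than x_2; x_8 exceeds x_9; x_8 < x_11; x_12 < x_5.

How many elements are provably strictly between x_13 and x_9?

The relations place x_9 below x_13. An element lies strictly between them when it is forced above x_9 and also forced below x_13.
Above x_9: {x_8, x_2, x_5, x_11}. Below x_13: {x_6, x_1, x_12, x_10, x_3, x_8, x_2, x_5, x_14, x_7, x_11}.
Intersection: {x_8, x_2, x_5, x_11} — 4.

4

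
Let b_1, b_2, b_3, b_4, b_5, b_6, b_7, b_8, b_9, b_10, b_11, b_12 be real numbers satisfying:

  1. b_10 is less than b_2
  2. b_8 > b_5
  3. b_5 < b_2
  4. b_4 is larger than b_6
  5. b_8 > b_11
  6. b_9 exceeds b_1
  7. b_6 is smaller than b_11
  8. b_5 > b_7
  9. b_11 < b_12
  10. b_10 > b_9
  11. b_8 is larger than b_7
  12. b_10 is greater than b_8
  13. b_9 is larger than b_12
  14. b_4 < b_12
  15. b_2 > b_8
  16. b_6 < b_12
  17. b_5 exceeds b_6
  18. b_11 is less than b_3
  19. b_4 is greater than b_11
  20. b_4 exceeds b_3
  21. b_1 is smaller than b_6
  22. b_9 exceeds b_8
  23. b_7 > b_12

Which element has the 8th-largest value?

Piecing the relations together gives one ordering: b_1 < b_6 < b_11 < b_3 < b_4 < b_12 < b_7 < b_5 < b_8 < b_9 < b_10 < b_2.
Counting 8 from the largest end gives b_4.

b_4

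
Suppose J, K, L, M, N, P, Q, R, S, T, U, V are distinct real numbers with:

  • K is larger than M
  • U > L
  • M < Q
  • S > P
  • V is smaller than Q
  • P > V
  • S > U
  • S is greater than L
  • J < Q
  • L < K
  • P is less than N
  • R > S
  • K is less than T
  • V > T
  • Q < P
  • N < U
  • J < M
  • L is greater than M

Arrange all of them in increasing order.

J < M < L < K < T < V < Q < P < N < U < S < R

The consecutive links are each given: J < M; M < L; L < K; K < T; T < V; V < Q; Q < P; P < N; N < U; U < S; S < R.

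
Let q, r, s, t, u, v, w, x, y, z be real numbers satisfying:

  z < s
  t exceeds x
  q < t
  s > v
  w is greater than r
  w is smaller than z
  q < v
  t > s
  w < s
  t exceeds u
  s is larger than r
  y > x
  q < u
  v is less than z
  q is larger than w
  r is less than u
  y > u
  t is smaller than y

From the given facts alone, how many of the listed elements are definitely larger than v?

From v the given relations immediately reach z, s.
From those, t — 3 in total.
From those, y — 4 in total.
No other element is forced above v by the given relations, so the count is 4.

4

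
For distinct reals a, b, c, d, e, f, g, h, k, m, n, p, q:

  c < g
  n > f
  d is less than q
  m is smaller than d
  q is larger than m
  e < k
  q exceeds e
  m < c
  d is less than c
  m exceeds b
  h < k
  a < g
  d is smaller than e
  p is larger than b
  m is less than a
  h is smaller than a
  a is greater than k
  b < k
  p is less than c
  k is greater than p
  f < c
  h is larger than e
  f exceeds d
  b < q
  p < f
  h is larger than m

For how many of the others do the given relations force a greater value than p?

6

The elements the relations force above p are k, f, c, a, g, n — no chain reaches any other.
That is 6.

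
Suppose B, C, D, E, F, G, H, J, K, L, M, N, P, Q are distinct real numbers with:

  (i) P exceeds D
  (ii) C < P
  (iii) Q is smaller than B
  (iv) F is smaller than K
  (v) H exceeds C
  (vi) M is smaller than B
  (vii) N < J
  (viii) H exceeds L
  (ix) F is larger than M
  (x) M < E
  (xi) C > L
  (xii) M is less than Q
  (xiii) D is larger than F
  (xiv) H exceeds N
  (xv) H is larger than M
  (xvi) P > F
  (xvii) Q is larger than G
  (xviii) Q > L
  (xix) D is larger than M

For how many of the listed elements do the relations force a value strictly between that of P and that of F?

Chaining upward from F reaches: K, D.
Chaining downward from P reaches: M, L, C, D.
Strictly between F and P are those in both lists: D — 1 element.

1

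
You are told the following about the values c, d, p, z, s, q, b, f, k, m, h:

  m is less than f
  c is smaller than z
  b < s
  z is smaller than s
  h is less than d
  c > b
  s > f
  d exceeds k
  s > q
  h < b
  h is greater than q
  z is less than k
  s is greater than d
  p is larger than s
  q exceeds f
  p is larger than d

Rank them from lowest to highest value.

m < f < q < h < b < c < z < k < d < s < p

Nothing is placed below m, so it is least; from there m < f; f < q; q < h; h < b; b < c; c < z; z < k; k < d; d < s; s < p, each given directly.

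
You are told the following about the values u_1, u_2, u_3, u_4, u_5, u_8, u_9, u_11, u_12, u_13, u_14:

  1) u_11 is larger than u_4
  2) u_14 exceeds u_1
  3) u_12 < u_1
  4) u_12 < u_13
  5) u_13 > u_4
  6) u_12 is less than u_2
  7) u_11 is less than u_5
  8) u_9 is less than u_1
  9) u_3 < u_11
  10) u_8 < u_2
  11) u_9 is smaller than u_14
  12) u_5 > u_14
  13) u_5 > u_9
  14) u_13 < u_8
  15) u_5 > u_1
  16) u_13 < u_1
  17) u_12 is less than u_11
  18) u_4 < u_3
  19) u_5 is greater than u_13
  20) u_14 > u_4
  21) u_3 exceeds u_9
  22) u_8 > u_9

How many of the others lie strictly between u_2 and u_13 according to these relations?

1

The relations place u_13 below u_2. An element lies strictly between them when it is forced above u_13 and also forced below u_2.
Above u_13: {u_1, u_14, u_5, u_8}. Below u_2: {u_4, u_9, u_12, u_8}.
Intersection: {u_8} — 1.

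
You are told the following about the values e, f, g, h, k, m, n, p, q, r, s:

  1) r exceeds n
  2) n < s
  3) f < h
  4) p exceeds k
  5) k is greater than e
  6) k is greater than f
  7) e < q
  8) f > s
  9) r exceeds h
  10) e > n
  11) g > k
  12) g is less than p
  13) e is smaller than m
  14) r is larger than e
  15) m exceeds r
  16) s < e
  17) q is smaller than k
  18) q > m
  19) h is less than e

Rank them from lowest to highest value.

Nothing is placed below n, so it is least; from there n < s; s < f; f < h; h < e; e < r; r < m; m < q; q < k; k < g; g < p, each given directly.

n < s < f < h < e < r < m < q < k < g < p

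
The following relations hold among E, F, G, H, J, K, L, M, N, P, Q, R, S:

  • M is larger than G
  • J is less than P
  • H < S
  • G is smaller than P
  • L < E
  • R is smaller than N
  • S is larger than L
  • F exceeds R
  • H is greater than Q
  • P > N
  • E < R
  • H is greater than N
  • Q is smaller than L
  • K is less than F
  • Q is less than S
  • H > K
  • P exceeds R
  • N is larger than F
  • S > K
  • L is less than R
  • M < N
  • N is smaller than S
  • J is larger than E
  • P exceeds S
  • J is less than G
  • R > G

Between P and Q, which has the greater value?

P

Following the relations from Q: Q < L < E < J < G < R < F < N < H < S < P.
So Q < P; P is the larger of the two.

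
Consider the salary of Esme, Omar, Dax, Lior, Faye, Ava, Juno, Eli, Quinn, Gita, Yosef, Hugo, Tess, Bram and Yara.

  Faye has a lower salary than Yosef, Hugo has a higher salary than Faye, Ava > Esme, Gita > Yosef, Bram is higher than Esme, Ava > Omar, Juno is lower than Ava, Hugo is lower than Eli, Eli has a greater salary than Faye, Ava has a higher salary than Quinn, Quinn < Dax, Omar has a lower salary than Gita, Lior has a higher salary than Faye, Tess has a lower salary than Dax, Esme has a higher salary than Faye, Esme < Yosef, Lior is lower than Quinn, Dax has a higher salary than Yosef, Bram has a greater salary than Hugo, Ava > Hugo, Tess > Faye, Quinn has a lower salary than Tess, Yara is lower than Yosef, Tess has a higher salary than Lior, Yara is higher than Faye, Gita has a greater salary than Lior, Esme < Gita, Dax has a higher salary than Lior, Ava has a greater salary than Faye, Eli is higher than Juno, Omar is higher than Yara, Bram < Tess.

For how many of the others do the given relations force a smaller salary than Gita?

6

The elements the relations force below Gita are Faye, Esme, Lior, Yara, Omar, Yosef — no chain reaches any other.
That is 6.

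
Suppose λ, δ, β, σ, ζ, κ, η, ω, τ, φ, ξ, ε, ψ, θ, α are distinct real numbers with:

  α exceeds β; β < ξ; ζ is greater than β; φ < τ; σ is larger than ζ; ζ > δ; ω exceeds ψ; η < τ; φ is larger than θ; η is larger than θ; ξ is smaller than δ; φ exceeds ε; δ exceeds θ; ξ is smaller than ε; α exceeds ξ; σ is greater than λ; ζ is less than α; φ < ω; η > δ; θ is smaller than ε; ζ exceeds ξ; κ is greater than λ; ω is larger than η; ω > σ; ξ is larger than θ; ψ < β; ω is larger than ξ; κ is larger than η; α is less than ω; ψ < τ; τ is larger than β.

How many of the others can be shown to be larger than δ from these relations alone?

7

Directly above δ: ζ, η.
One step further: κ, α, σ, τ, ω (7 so far).
No other element is forced above δ by the given relations, so the count is 7.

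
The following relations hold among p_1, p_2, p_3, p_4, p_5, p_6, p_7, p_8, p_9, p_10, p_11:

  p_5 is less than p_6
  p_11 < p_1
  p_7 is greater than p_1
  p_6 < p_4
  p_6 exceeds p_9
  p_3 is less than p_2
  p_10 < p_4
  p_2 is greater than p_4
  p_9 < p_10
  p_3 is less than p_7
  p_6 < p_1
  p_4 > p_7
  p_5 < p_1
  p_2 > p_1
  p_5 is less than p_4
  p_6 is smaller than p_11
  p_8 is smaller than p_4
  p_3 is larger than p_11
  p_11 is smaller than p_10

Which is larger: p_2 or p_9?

p_9 < p_6 and p_6 < p_11 give p_9 < p_11.
With p_11 < p_1: p_9 < p_6 < p_11 < p_1.
With p_1 < p_7: p_9 < p_6 < p_11 < p_1 < p_7.
With p_7 < p_4: p_9 < p_6 < p_11 < p_1 < p_7 < p_4.
With p_4 < p_2: p_9 < p_6 < p_11 < p_1 < p_7 < p_4 < p_2.
So p_9 < p_2; p_2 is the larger of the two.

p_2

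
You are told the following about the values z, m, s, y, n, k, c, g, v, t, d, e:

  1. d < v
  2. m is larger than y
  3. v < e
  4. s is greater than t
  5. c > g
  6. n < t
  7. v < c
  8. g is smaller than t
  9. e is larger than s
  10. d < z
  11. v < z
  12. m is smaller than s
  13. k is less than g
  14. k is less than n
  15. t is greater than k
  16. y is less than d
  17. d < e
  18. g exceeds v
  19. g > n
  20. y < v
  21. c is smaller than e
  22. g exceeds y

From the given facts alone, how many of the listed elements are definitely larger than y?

The elements the relations force above y are m, d, v, z, g, t, s, c, e — no chain reaches any other.
That is 9.

9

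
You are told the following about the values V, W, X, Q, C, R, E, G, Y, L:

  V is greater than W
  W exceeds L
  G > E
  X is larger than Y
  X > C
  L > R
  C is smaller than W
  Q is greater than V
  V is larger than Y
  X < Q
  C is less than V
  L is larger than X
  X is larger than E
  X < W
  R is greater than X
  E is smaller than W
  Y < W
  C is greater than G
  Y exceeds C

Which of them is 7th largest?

Y

The consecutive relations fix a unique order: E < G < C < Y < X < R < L < W < V < Q.
The 7th largest is Y.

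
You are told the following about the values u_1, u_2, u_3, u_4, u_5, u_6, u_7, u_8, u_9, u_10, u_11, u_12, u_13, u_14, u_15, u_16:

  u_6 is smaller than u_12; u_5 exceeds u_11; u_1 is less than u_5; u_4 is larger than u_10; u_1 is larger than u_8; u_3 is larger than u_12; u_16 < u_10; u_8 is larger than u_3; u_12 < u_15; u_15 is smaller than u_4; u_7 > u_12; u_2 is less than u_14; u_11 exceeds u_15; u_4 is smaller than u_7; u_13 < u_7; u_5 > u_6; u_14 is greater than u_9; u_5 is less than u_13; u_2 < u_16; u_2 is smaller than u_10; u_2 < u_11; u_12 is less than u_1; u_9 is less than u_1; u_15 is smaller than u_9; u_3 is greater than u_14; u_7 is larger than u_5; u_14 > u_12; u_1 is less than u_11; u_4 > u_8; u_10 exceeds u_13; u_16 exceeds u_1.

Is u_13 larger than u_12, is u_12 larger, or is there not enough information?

u_12 < u_15 and u_15 < u_9 give u_12 < u_9.
Then u_9 < u_14 extends the chain to u_14.
With u_14 < u_3: u_12 < u_15 < u_9 < u_14 < u_3.
Then u_3 < u_8 extends the chain to u_8.
Then u_8 < u_1 extends the chain to u_1.
With u_1 < u_11: u_12 < u_15 < u_9 < u_14 < u_3 < u_8 < u_1 < u_11.
With u_11 < u_5: u_12 < u_15 < u_9 < u_14 < u_3 < u_8 < u_1 < u_11 < u_5.
With u_5 < u_13: u_12 < u_15 < u_9 < u_14 < u_3 < u_8 < u_1 < u_11 < u_5 < u_13.
So u_13 is larger.

u_13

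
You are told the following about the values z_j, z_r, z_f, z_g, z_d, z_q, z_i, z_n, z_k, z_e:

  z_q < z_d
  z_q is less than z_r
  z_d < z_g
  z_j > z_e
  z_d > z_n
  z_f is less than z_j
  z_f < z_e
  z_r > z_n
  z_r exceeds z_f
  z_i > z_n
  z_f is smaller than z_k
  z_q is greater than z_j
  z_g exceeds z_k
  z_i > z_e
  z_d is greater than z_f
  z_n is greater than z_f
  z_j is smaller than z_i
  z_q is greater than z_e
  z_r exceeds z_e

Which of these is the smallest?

Chaining upward from z_f: directly above it, z_e, z_n, z_j, z_d, z_r, z_k; then z_q, z_i, z_g.
That covers every other element, and nothing is given below z_f, so z_f is the smallest.

z_f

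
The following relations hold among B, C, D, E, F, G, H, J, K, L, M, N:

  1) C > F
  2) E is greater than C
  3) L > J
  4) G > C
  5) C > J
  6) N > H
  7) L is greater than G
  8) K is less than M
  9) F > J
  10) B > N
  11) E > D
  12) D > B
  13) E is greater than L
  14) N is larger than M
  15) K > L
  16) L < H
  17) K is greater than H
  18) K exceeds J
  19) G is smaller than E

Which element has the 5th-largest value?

The consecutive relations fix a unique order: J < F < C < G < L < H < K < M < N < B < D < E.
Counting 5 from the largest end gives M.

M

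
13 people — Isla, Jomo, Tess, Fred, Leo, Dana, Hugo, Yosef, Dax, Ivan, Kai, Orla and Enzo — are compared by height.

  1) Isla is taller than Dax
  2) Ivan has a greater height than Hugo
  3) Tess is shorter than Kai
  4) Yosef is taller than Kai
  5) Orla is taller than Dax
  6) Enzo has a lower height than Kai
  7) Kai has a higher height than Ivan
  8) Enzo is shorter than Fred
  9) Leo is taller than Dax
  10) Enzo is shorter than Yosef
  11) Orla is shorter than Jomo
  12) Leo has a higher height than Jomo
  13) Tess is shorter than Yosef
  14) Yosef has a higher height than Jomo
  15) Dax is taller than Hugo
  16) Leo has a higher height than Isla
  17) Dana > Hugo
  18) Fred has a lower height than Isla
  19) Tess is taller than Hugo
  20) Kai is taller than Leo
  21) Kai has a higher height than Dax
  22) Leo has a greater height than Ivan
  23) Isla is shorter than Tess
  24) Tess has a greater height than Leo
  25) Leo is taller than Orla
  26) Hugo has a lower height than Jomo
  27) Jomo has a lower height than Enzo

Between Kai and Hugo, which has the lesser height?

Hugo

Hugo < Dax and Dax < Orla give Hugo < Orla.
With Orla < Jomo: Hugo < Dax < Orla < Jomo.
Then Jomo < Enzo extends the chain to Enzo.
Then Enzo < Fred extends the chain to Fred.
With Fred < Isla: Hugo < Dax < Orla < Jomo < Enzo < Fred < Isla.
Then Isla < Leo extends the chain to Leo.
With Leo < Tess: Hugo < Dax < Orla < Jomo < Enzo < Fred < Isla < Leo < Tess.
With Tess < Kai: Hugo < Dax < Orla < Jomo < Enzo < Fred < Isla < Leo < Tess < Kai.
So Hugo < Kai; Hugo is the shorter of the two.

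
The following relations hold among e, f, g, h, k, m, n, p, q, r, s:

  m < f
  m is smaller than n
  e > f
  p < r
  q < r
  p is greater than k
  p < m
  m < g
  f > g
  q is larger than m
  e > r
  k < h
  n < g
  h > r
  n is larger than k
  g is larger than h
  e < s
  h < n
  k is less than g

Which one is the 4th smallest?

q

The consecutive relations fix a unique order: k < p < m < q < r < h < n < g < f < e < s.
Counting 4 from the smallest end gives q.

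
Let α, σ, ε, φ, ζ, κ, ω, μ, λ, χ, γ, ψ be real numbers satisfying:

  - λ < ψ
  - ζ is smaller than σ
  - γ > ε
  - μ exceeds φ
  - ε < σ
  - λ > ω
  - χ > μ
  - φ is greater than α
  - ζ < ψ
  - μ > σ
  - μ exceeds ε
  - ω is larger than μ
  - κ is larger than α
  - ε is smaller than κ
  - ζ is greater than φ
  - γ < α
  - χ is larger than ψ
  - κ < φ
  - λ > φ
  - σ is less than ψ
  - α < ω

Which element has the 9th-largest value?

The consecutive relations fix a unique order: ε < γ < α < κ < φ < ζ < σ < μ < ω < λ < ψ < χ.
Counting 9 from the largest end gives κ.

κ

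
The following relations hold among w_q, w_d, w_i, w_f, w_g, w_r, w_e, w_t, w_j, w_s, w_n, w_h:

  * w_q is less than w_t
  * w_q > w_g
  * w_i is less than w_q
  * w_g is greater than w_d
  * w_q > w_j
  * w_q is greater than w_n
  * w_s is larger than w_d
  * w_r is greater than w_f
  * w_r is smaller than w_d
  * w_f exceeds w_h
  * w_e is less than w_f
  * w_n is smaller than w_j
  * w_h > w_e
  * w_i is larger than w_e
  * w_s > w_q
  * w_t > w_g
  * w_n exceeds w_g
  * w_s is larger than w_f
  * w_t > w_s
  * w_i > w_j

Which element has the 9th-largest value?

w_r

Piecing the relations together gives one ordering: w_e < w_h < w_f < w_r < w_d < w_g < w_n < w_j < w_i < w_q < w_s < w_t.
The 9th largest is w_r.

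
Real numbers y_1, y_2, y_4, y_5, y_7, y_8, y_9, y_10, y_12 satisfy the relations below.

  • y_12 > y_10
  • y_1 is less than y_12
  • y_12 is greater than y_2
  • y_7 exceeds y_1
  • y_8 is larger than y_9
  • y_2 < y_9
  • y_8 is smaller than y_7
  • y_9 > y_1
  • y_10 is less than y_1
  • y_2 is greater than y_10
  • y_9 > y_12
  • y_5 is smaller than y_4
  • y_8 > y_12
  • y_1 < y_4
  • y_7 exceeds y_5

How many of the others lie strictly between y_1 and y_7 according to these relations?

3

The relations place y_1 below y_7. An element lies strictly between them when it is forced above y_1 and also forced below y_7.
Above y_1: {y_4, y_12, y_9, y_8}. Below y_7: {y_10, y_5, y_2, y_12, y_9, y_8}.
Intersection: {y_12, y_9, y_8} — 3.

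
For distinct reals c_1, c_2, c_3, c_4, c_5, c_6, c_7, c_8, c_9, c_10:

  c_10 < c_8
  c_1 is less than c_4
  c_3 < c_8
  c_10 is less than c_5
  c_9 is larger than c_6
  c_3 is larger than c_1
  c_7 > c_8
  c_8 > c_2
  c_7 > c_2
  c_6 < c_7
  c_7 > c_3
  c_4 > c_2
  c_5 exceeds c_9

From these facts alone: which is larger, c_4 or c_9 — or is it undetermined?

Following every chain through c_9: above c_9 we get c_5; below c_9 we get c_6.
c_4 is not reached, and no chain runs the other way from c_4 to c_9.
So the given relations leave the order of c_9 and c_4 undetermined.

undetermined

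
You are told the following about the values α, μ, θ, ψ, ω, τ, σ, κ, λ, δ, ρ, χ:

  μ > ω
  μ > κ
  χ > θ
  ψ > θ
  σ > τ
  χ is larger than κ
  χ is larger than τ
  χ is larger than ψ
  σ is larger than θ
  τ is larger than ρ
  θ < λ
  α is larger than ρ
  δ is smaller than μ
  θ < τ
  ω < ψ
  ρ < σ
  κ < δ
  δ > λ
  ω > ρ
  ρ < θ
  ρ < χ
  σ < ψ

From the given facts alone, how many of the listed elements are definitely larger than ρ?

Directly above ρ: θ, α, τ, ω, σ, χ.
One step further: λ, ψ, μ (9 so far).
One step further: δ (10 so far).
Nothing else is reachable above ρ; 10 in all.

10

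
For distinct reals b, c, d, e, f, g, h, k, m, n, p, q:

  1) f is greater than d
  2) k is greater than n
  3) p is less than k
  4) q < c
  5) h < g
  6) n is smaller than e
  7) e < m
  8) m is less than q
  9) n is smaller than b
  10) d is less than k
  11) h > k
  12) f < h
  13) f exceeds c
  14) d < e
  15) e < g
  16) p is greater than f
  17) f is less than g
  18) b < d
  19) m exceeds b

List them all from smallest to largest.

Each adjacent pair is fixed by a given relation: n < b; b < d; d < e; e < m; m < q; q < c; c < f; f < p; p < k; k < h; h < g. Chaining them end to end gives the full order.

n < b < d < e < m < q < c < f < p < k < h < g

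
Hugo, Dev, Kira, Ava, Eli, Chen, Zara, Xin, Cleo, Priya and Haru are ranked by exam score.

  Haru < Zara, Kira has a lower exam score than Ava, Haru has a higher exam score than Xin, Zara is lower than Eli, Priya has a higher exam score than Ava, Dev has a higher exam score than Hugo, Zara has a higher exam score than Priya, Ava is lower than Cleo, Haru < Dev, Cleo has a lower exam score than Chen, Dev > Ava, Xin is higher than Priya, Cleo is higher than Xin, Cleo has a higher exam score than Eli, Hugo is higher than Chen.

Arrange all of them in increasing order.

The consecutive links are each given: Kira < Ava; Ava < Priya; Priya < Xin; Xin < Haru; Haru < Zara; Zara < Eli; Eli < Cleo; Cleo < Chen; Chen < Hugo; Hugo < Dev.

Kira < Ava < Priya < Xin < Haru < Zara < Eli < Cleo < Chen < Hugo < Dev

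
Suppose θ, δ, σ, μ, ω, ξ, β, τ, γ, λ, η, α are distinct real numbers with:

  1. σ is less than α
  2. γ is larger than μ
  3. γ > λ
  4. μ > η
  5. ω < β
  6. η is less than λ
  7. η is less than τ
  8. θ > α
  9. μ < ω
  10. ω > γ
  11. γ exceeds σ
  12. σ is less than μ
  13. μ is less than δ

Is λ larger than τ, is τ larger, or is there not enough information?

Following every chain through τ: below τ we get η.
λ is not reached, and no chain runs the other way from λ to τ.
So the given relations leave the order of τ and λ undetermined.

undetermined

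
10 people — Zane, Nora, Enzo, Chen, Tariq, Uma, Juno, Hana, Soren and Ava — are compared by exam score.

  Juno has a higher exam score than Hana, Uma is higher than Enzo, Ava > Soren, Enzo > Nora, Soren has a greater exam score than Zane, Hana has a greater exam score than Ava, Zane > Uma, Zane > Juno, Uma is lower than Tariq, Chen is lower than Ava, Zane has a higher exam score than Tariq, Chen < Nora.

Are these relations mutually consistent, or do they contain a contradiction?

We have Juno < Zane stated directly, yet also Zane < Soren < Ava < Hana < Juno by chaining the others — so Zane < Juno. Contradiction.

inconsistent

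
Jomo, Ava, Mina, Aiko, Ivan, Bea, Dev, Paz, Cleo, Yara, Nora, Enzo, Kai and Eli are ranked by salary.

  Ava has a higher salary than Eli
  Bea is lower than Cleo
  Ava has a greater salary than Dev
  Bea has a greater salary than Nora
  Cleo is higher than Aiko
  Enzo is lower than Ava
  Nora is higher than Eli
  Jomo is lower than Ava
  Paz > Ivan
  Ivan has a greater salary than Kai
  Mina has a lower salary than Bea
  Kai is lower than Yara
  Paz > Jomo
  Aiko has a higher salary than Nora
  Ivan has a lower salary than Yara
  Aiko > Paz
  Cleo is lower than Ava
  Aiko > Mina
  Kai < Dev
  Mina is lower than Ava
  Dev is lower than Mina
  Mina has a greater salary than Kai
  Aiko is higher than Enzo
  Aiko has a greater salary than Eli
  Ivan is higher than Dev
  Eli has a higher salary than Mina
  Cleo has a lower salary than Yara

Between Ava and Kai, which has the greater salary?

Kai < Dev < Mina < Eli < Nora < Bea < Cleo < Ava, by transitivity through Dev, Mina, Eli, Nora, Bea, Cleo.
So Kai < Ava; Ava is the higher of the two.

Ava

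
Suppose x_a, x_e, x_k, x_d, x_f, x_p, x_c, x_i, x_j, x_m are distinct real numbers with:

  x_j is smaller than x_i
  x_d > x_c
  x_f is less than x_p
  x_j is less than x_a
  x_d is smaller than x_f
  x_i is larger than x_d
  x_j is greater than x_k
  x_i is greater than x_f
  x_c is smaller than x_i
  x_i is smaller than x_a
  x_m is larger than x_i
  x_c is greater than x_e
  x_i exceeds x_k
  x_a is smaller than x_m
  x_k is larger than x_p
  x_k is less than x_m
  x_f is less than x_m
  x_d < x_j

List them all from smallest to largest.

The consecutive links are each given: x_e < x_c; x_c < x_d; x_d < x_f; x_f < x_p; x_p < x_k; x_k < x_j; x_j < x_i; x_i < x_a; x_a < x_m.

x_e < x_c < x_d < x_f < x_p < x_k < x_j < x_i < x_a < x_m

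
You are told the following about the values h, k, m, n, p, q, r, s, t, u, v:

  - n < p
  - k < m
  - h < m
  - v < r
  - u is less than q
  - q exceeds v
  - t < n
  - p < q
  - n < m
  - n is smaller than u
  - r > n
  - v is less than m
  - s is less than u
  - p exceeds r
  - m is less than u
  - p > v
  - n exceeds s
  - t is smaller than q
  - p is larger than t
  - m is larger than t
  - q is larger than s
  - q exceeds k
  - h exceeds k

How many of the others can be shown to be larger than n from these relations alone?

Directly above n: r, p, m, u.
One step further: q (5 so far).
No other element is forced above n by the given relations, so the count is 5.

5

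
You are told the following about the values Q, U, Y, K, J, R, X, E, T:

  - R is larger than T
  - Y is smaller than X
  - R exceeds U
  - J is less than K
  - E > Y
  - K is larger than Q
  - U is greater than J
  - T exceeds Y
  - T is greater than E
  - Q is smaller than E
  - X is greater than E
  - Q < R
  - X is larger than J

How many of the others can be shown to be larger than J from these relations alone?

4

From J the given relations immediately reach U, K, X.
From those, R — 4 in total.
Nothing else is reachable above J; 4 in all.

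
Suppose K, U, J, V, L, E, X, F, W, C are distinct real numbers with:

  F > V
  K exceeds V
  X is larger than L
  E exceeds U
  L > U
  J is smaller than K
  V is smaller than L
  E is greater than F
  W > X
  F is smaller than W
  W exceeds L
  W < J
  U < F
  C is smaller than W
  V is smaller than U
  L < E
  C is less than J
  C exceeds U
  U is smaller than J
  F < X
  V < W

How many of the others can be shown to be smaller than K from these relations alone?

8

The elements the relations force below K are V, U, F, L, X, C, W, J — no chain reaches any other.
That is 8.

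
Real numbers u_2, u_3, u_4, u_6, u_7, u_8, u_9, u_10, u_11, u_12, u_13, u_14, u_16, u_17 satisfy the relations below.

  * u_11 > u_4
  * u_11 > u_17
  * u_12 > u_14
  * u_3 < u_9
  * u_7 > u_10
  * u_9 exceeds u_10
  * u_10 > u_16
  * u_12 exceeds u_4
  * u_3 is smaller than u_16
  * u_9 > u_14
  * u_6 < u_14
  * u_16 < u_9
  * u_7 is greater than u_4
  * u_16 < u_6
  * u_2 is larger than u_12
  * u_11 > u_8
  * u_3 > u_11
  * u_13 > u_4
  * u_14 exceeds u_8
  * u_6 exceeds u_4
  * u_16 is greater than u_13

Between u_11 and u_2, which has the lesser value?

u_11

Following the relations from u_11: u_11 < u_3 < u_16 < u_6 < u_14 < u_12 < u_2.
So u_11 < u_2; u_11 is the smaller of the two.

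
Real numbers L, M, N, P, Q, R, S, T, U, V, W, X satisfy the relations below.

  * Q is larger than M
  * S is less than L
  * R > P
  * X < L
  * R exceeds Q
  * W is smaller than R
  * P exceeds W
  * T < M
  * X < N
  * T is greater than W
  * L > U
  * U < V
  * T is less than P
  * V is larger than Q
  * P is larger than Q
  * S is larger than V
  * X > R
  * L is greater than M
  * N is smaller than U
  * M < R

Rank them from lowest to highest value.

Nothing is placed below W, so it is least; from there W < T; T < M; M < Q; Q < P; P < R; R < X; X < N; N < U; U < V; V < S; S < L, each given directly.

W < T < M < Q < P < R < X < N < U < V < S < L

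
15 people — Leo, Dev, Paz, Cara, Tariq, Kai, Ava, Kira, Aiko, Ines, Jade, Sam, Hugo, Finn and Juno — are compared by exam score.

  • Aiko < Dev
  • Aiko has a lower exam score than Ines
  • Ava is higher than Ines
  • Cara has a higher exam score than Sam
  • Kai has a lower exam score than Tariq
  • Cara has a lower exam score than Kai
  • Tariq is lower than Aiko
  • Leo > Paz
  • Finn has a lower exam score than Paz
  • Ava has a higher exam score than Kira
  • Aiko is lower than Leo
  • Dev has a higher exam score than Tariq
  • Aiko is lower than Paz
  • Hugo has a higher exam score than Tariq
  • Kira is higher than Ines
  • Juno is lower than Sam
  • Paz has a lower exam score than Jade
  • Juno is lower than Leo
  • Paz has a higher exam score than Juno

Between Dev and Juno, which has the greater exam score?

Juno < Sam < Cara < Kai < Tariq < Aiko < Dev, by transitivity through Sam, Cara, Kai, Tariq, Aiko.
So Juno < Dev; Dev is the higher of the two.

Dev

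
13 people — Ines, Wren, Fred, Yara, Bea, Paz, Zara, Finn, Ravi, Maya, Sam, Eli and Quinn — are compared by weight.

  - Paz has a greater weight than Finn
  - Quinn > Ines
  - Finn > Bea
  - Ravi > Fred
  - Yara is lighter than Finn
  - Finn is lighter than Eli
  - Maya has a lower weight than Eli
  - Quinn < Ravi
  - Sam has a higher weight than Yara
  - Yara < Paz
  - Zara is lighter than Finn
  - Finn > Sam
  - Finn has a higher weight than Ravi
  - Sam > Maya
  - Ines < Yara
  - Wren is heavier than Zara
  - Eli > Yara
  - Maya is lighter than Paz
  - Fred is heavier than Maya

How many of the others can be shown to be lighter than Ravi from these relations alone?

4

The elements the relations force below Ravi are Maya, Ines, Fred, Quinn — no chain reaches any other.
That is 4.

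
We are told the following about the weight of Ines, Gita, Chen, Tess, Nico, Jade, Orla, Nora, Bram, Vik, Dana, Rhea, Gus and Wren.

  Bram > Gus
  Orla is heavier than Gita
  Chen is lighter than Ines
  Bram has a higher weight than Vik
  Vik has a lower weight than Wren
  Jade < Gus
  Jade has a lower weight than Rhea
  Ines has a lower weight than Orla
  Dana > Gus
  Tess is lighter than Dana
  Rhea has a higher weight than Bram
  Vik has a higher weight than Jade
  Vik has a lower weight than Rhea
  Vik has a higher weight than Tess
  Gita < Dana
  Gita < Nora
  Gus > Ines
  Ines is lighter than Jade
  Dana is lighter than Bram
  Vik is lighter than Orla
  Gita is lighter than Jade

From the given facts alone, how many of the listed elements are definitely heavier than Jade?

7

From Jade the given relations immediately reach Gus, Vik, Rhea.
From those, Orla, Dana, Wren, Bram — 7 in total.
Nothing else is reachable above Jade; 7 in all.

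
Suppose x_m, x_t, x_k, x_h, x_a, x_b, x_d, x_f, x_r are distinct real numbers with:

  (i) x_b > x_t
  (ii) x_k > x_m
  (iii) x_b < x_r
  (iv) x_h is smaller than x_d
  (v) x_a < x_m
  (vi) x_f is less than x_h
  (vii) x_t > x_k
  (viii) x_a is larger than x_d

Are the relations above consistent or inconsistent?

consistent

The single ordering x_f < x_h < x_d < x_a < x_m < x_k < x_t < x_b < x_r satisfies every listed relation, so no contradiction arises.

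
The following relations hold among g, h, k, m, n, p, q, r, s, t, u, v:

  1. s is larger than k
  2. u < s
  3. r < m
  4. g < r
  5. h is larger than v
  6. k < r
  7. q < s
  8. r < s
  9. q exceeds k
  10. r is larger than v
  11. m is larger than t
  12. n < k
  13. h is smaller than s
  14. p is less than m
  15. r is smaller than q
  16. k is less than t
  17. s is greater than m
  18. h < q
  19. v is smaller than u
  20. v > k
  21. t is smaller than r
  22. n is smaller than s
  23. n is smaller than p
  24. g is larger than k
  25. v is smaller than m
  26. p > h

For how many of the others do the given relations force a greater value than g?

4

The elements the relations force above g are r, m, q, s — no chain reaches any other.
That is 4.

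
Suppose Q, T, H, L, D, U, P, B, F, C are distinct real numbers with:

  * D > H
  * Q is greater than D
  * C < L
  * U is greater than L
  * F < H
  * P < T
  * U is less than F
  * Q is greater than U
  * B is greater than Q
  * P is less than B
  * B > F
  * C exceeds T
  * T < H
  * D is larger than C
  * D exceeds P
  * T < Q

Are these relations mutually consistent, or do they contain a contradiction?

Every relation is compatible with P < T < C < L < U < F < H < D < Q < B; the set is consistent.

consistent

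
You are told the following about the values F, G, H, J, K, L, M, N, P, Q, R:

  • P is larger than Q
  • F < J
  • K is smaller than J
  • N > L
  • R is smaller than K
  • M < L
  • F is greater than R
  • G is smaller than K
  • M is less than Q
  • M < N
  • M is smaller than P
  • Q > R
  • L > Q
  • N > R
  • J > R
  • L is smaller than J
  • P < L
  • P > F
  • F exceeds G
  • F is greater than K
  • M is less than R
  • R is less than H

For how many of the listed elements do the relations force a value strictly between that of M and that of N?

6

The relations place M below N. An element lies strictly between them when it is forced above M and also forced below N.
Above M: {R, K, Q, F, P, L, H, J}. Below N: {R, G, K, Q, F, P, L}.
Intersection: {R, K, Q, F, P, L} — 6.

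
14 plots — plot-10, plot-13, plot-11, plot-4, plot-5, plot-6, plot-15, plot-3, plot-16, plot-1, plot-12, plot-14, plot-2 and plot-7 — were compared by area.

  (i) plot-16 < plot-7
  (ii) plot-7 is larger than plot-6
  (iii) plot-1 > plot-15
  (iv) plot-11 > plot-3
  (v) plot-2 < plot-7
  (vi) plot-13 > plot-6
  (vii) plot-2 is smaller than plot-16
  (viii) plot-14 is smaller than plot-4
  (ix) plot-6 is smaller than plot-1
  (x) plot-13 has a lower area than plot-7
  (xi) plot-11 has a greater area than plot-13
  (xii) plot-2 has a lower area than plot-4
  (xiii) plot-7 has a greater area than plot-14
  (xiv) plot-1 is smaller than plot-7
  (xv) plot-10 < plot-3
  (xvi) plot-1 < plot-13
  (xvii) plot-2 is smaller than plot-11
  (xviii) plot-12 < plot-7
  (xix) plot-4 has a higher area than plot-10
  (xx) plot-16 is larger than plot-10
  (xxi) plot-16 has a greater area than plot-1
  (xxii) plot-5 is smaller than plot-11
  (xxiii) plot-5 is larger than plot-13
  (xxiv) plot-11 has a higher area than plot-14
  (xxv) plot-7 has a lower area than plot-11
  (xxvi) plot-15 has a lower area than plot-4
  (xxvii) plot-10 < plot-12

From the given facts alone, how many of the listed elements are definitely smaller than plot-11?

Directly below plot-11: plot-14, plot-13, plot-5, plot-3, plot-2, plot-7.
One step further: plot-6, plot-10, plot-1, plot-12, plot-16 (11 so far).
One step further: plot-15 (12 so far).
No other element is forced below plot-11 by the given relations, so the count is 12.

12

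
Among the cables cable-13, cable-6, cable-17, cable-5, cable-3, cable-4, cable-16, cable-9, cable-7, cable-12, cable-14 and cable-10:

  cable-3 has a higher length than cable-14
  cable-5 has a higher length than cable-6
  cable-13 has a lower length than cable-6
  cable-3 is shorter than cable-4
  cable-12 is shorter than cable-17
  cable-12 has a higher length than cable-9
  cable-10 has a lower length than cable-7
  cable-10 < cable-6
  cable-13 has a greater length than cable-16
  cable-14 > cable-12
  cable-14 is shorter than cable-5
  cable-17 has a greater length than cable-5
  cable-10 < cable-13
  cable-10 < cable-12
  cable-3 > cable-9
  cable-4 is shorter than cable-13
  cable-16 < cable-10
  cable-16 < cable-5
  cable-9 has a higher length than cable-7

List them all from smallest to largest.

The consecutive links are each given: cable-16 < cable-10; cable-10 < cable-7; cable-7 < cable-9; cable-9 < cable-12; cable-12 < cable-14; cable-14 < cable-3; cable-3 < cable-4; cable-4 < cable-13; cable-13 < cable-6; cable-6 < cable-5; cable-5 < cable-17.

cable-16 < cable-10 < cable-7 < cable-9 < cable-12 < cable-14 < cable-3 < cable-4 < cable-13 < cable-6 < cable-5 < cable-17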